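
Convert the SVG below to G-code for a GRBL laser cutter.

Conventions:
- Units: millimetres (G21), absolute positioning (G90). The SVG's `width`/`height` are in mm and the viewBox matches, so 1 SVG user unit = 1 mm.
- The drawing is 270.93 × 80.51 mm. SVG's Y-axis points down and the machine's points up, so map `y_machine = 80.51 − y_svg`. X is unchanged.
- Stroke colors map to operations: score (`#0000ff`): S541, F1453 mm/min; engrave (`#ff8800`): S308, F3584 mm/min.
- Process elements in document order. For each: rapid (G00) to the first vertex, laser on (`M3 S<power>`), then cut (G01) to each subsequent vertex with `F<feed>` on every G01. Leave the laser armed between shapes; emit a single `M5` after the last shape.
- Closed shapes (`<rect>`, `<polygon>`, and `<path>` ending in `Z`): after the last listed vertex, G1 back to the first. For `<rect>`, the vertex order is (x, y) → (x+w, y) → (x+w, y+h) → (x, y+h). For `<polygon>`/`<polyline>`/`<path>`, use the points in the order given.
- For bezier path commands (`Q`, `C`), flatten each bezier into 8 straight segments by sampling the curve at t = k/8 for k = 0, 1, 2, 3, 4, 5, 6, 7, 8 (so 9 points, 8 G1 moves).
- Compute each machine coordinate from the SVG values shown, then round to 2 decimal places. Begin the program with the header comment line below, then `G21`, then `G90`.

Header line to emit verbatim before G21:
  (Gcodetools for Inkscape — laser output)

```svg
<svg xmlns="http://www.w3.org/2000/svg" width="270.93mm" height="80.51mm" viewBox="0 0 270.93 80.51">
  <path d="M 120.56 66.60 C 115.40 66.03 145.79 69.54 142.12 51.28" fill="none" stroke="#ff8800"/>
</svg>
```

(Gcodetools for Inkscape — laser output)
G21
G90
G00 X120.56 Y13.91
M3 S308
G01 X120.16 Y13.98 F3584
G01 X122.27 Y13.98 F3584
G01 X126.08 Y14.19 F3584
G01 X130.78 Y14.94 F3584
G01 X135.55 Y16.51 F3584
G01 X139.57 Y19.21 F3584
G01 X142.04 Y23.35 F3584
G01 X142.12 Y29.23 F3584
M5

1 u = 1 mm; y_m = 80.51 − y.

[1] `<path>` cubic bezier, #ff8800→engrave S308 F3584: (120.56,13.91) → (120.16,13.98) → (122.27,13.98) → (126.08,14.19) → (130.78,14.94) → (135.55,16.51) → (139.57,19.21) → (142.04,23.35) → (142.12,29.23)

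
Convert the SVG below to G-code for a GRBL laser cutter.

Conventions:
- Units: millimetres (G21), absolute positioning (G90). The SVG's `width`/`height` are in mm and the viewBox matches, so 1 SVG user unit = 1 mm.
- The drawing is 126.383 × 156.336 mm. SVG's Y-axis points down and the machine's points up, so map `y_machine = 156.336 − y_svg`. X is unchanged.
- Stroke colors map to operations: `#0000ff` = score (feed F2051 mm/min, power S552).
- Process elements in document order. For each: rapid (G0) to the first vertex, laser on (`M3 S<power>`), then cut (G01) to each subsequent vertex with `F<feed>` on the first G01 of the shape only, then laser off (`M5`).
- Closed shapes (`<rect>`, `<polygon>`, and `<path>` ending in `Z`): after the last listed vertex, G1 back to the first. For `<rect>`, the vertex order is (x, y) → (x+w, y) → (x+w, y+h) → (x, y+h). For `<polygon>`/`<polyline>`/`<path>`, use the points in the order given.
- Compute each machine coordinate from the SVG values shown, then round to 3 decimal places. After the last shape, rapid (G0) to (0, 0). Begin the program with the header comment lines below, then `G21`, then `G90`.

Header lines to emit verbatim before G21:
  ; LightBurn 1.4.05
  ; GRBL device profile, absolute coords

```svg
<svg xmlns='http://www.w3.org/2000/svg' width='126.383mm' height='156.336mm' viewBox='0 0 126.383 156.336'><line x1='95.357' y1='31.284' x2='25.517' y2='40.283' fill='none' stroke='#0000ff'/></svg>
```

1 u = 1 mm; y_m = 156.336 − y.

[1] `<line>` line segment, #0000ff→score S552 F2051: (95.357,125.052) → (25.517,116.053)

; LightBurn 1.4.05
; GRBL device profile, absolute coords
G21
G90
G0 X95.357 Y125.052
M3 S552
G01 X25.517 Y116.053 F2051
M5
G0 X0.000 Y0.000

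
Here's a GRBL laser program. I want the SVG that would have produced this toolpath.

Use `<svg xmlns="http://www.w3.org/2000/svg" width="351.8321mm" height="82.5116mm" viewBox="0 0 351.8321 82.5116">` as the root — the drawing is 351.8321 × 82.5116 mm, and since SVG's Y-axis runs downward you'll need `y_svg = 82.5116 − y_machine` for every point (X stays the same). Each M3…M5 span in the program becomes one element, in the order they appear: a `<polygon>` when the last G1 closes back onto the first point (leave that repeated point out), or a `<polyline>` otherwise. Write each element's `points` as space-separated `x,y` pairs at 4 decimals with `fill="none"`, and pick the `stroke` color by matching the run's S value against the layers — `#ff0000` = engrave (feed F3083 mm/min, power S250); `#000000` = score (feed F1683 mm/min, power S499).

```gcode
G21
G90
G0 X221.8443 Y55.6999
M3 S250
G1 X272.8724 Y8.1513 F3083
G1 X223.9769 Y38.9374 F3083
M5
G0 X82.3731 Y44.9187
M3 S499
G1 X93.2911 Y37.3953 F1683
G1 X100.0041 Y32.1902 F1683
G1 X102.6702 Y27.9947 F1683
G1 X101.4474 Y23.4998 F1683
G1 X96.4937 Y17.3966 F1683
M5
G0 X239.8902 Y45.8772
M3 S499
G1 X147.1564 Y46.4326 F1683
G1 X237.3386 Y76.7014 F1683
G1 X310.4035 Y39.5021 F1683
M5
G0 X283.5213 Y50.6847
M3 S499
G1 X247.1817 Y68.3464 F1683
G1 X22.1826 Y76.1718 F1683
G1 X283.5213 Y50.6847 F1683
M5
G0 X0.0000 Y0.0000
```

<svg xmlns="http://www.w3.org/2000/svg" width="351.8321mm" height="82.5116mm" viewBox="0 0 351.8321 82.5116">
  <polyline points="221.8443,26.8117 272.8724,74.3603 223.9769,43.5742" fill="none" stroke="#ff0000"/>
  <polyline points="82.3731,37.5929 93.2911,45.1163 100.0041,50.3214 102.6702,54.5169 101.4474,59.0118 96.4937,65.1150" fill="none" stroke="#000000"/>
  <polyline points="239.8902,36.6344 147.1564,36.0790 237.3386,5.8102 310.4035,43.0095" fill="none" stroke="#000000"/>
  <polygon points="283.5213,31.8269 247.1817,14.1652 22.1826,6.3398" fill="none" stroke="#000000"/>
</svg>

Each laser-on run becomes one SVG element. Flip Y back into SVG space with y_svg = 82.5116 − y_machine.

Run 1: power S250 maps to stroke `#ff0000` (engrave). The run is open, so emit a `<polyline>` with points (Y-flipped): 221.8443,26.8117 272.8724,74.3603 223.9769,43.5742.

Run 2: power S499 maps to stroke `#000000` (score). The run is open, so emit a `<polyline>` with points (Y-flipped): 82.3731,37.5929 93.2911,45.1163 100.0041,50.3214 102.6702,54.5169 101.4474,59.0118 96.4937,65.1150.

Run 3: S499 ⇒ score layer `#000000`. The run is open, so emit a `<polyline>` with points (Y-flipped): 239.8902,36.6344 147.1564,36.0790 237.3386,5.8102 310.4035,43.0095.

Run 4: the run's S499 means `#000000` (score). The run returns to its start, so emit a `<polygon>` with points (Y-flipped): 283.5213,31.8269 247.1817,14.1652 22.1826,6.3398.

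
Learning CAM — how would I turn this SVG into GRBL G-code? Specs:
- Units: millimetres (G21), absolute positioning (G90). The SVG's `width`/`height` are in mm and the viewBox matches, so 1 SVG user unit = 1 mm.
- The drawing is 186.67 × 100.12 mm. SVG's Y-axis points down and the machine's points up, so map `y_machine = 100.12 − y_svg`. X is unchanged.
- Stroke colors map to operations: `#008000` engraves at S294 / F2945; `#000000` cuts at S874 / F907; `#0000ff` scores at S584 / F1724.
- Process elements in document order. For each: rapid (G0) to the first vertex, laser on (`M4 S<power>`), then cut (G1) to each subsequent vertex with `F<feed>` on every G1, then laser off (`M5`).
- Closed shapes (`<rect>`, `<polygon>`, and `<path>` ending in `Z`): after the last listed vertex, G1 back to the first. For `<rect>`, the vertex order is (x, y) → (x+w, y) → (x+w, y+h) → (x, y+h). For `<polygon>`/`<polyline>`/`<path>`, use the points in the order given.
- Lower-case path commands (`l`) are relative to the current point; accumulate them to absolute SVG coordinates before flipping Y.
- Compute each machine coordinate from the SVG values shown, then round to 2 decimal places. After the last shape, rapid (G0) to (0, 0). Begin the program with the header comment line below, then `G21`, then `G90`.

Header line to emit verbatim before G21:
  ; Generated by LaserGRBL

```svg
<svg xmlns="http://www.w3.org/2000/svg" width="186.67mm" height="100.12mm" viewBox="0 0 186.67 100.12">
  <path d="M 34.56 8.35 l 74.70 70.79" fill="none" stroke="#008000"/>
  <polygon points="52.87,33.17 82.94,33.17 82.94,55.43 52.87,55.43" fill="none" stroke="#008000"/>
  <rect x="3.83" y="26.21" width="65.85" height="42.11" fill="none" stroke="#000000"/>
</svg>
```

viewBox `0 0 186.67 100.12` with mm width/height → 1 unit = 1 mm. Flip: y_m = 100.12 − y_svg.

**Shape 1** — `<path>` line segment, stroke `#008000` → engrave (S294, F2945). Machine vertices: (34.56,91.77) → (109.26,20.98). Open path.

**Shape 2** — `<polygon>` rectangle, stroke `#008000` → engrave (S294, F2945). Machine vertices: (52.87,66.95) → (82.94,66.95) → (82.94,44.69) → (52.87,44.69) → (52.87,66.95). Closed: final G1 returns to the first vertex.

**Shape 3** — `<rect>` rectangle, stroke `#000000` → cut (S874, F907). Machine vertices: (3.83,73.91) → (69.68,73.91) → (69.68,31.80) → (3.83,31.80) → (3.83,73.91). Closed: final G1 returns to the first vertex.

; Generated by LaserGRBL
G21
G90
G0 X34.56 Y91.77
M4 S294
G1 X109.26 Y20.98 F2945
M5
G0 X52.87 Y66.95
M4 S294
G1 X82.94 Y66.95 F2945
G1 X82.94 Y44.69 F2945
G1 X52.87 Y44.69 F2945
G1 X52.87 Y66.95 F2945
M5
G0 X3.83 Y73.91
M4 S874
G1 X69.68 Y73.91 F907
G1 X69.68 Y31.80 F907
G1 X3.83 Y31.80 F907
G1 X3.83 Y73.91 F907
M5
G0 X0.00 Y0.00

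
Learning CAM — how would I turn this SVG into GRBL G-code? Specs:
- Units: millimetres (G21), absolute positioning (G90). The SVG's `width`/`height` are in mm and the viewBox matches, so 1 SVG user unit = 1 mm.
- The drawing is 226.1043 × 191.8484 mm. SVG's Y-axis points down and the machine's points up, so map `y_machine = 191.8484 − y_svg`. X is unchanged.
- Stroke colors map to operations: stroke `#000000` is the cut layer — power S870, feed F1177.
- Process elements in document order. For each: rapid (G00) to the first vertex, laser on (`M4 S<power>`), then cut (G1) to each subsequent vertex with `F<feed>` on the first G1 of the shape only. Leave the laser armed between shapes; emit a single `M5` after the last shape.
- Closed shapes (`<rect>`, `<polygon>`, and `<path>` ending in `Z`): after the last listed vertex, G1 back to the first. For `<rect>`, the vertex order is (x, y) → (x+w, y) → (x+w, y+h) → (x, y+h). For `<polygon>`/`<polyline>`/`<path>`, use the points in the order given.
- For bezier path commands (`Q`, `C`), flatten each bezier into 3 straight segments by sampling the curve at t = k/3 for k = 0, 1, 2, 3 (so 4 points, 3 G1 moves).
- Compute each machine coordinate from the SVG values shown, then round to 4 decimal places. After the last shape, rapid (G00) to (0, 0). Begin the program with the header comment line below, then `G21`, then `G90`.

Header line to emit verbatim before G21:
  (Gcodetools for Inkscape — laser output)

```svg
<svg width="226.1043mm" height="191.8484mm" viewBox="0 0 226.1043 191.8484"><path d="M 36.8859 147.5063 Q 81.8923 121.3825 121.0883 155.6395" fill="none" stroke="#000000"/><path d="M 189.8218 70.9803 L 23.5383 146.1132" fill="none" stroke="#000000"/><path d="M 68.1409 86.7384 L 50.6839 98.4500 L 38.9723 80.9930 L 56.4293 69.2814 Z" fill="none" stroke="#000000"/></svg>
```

(Gcodetools for Inkscape — laser output)
G21
G90
G00 X36.8859 Y44.3421
M4 S870
G1 X66.2446 Y55.0490 F1177
G1 X94.3120 Y52.3379
G1 X121.0883 Y36.2089
G00 X189.8218 Y120.8681
M4 S870
G1 X23.5383 Y45.7352 F1177
G00 X68.1409 Y105.1100
M4 S870
G1 X50.6839 Y93.3984 F1177
G1 X38.9723 Y110.8554
G1 X56.4293 Y122.5670
G1 X68.1409 Y105.1100
M5
G00 X0.0000 Y0.0000

viewBox `0 0 226.1043 191.8484` with mm width/height → 1 unit = 1 mm. Flip: y_m = 191.8484 − y_svg.

**Shape 1** — `<path>` quadratic bezier, stroke `#000000` → cut (S870, F1177). Control points (SVG): P0=(36.8859,147.5063), P1=(81.8923,121.3825), P2=(121.0883,155.6395); sampled at t=k/3. Machine vertices: (36.8859,44.3421) → (66.2446,55.0490) → (94.3120,52.3379) → (121.0883,36.2089). Open path.

**Shape 2** — `<path>` line segment, stroke `#000000` → cut (S870, F1177). Machine vertices: (189.8218,120.8681) → (23.5383,45.7352). Open path.

**Shape 3** — `<path>` regular polygon, stroke `#000000` → cut (S870, F1177). Machine vertices: (68.1409,105.1100) → (50.6839,93.3984) → (38.9723,110.8554) → (56.4293,122.5670) → (68.1409,105.1100). Closed: final G1 returns to the first vertex.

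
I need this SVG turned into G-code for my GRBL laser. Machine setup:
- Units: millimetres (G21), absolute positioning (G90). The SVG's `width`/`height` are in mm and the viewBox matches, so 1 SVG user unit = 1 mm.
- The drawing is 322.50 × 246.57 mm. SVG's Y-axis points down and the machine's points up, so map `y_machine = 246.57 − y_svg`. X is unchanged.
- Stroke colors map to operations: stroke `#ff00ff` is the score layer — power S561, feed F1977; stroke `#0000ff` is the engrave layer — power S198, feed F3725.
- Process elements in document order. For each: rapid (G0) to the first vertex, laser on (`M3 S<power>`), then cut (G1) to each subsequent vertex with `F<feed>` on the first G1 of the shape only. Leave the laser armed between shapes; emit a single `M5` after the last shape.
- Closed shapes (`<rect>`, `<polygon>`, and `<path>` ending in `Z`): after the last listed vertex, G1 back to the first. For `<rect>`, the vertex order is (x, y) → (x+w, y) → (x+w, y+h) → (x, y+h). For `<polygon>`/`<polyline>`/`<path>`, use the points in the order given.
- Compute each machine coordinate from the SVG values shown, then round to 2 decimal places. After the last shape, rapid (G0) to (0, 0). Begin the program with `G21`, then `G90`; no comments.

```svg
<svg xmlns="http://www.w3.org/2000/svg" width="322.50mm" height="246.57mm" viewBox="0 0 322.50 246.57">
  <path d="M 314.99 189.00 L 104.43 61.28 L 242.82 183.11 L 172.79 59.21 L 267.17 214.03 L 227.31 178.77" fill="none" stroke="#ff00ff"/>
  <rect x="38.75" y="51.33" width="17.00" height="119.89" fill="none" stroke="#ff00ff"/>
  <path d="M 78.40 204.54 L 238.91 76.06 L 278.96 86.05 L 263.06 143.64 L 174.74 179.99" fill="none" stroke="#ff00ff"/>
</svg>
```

G21
G90
G0 X314.99 Y57.57
M3 S561
G1 X104.43 Y185.29 F1977
G1 X242.82 Y63.46
G1 X172.79 Y187.36
G1 X267.17 Y32.54
G1 X227.31 Y67.80
G0 X38.75 Y195.24
M3 S561
G1 X55.75 Y195.24 F1977
G1 X55.75 Y75.35
G1 X38.75 Y75.35
G1 X38.75 Y195.24
G0 X78.40 Y42.03
M3 S561
G1 X238.91 Y170.51 F1977
G1 X278.96 Y160.52
G1 X263.06 Y102.93
G1 X174.74 Y66.58
M5
G0 X0.00 Y0.00

1 u = 1 mm; y_m = 246.57 − y.

[1] `<path>` open polyline, #ff00ff→score S561 F1977: (314.99,57.57) → (104.43,185.29) → (242.82,63.46) → (172.79,187.36) → (267.17,32.54) → (227.31,67.80)

[2] `<rect>` rectangle, #ff00ff→score S561 F1977: (38.75,195.24) → (55.75,195.24) → (55.75,75.35) → (38.75,75.35) → (38.75,195.24) (closed)

[3] `<path>` open polyline, #ff00ff→score S561 F1977: (78.40,42.03) → (238.91,170.51) → (278.96,160.52) → (263.06,102.93) → (174.74,66.58)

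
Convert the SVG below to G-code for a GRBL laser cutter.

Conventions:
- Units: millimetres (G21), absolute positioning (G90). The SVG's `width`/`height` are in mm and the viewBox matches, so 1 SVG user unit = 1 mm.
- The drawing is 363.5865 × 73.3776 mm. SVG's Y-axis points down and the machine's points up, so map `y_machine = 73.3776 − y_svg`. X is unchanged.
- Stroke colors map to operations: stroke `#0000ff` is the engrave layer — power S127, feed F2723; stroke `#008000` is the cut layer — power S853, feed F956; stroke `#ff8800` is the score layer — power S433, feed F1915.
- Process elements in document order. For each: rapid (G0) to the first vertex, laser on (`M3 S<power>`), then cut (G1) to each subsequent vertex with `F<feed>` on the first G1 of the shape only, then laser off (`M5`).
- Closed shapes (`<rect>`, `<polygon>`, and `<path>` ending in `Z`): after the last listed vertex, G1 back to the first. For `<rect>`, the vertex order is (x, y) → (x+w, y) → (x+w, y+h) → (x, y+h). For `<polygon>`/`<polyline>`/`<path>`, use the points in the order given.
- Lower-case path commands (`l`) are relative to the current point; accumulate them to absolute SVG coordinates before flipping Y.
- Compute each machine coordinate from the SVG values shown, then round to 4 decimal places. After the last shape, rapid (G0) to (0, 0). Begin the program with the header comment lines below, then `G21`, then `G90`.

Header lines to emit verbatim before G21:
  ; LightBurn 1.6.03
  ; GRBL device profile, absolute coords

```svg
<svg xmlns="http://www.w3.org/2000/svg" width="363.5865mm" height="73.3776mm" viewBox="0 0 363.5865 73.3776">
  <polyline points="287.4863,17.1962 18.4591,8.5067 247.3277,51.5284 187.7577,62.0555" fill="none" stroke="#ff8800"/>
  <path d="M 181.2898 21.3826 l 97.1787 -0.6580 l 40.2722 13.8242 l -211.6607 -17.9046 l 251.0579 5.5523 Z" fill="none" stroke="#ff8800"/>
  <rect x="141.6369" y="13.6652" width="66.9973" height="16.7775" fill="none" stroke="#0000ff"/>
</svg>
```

Since the viewBox matches the mm dimensions, user units are millimetres directly. The only transform is the Y-flip y_m = 73.3776 − y_svg.

Shape 1 is a open polyline drawn with `<polyline>`. Its stroke #ff8800 means score at S433, F1915. After flipping Y the toolpath is (287.4863,56.1814) → (18.4591,64.8709) → (247.3277,21.8492) → (187.7577,11.3221).

Shape 2 is a closed polygon drawn with `<path>`. Its stroke #ff8800 means score at S433, F1915. After flipping Y the toolpath is (181.2898,51.9950) → (278.4685,52.6530) → (318.7407,38.8288) → (107.0800,56.7334) → (358.1379,51.1811) → (181.2898,51.9950), returning to the start.

Shape 3 is a rectangle drawn with `<rect>`. Its stroke #0000ff means engrave at S127, F2723. After flipping Y the toolpath is (141.6369,59.7124) → (208.6342,59.7124) → (208.6342,42.9349) → (141.6369,42.9349) → (141.6369,59.7124), returning to the start.

; LightBurn 1.6.03
; GRBL device profile, absolute coords
G21
G90
G0 X287.4863 Y56.1814
M3 S433
G1 X18.4591 Y64.8709 F1915
G1 X247.3277 Y21.8492
G1 X187.7577 Y11.3221
M5
G0 X181.2898 Y51.9950
M3 S433
G1 X278.4685 Y52.6530 F1915
G1 X318.7407 Y38.8288
G1 X107.0800 Y56.7334
G1 X358.1379 Y51.1811
G1 X181.2898 Y51.9950
M5
G0 X141.6369 Y59.7124
M3 S127
G1 X208.6342 Y59.7124 F2723
G1 X208.6342 Y42.9349
G1 X141.6369 Y42.9349
G1 X141.6369 Y59.7124
M5
G0 X0.0000 Y0.0000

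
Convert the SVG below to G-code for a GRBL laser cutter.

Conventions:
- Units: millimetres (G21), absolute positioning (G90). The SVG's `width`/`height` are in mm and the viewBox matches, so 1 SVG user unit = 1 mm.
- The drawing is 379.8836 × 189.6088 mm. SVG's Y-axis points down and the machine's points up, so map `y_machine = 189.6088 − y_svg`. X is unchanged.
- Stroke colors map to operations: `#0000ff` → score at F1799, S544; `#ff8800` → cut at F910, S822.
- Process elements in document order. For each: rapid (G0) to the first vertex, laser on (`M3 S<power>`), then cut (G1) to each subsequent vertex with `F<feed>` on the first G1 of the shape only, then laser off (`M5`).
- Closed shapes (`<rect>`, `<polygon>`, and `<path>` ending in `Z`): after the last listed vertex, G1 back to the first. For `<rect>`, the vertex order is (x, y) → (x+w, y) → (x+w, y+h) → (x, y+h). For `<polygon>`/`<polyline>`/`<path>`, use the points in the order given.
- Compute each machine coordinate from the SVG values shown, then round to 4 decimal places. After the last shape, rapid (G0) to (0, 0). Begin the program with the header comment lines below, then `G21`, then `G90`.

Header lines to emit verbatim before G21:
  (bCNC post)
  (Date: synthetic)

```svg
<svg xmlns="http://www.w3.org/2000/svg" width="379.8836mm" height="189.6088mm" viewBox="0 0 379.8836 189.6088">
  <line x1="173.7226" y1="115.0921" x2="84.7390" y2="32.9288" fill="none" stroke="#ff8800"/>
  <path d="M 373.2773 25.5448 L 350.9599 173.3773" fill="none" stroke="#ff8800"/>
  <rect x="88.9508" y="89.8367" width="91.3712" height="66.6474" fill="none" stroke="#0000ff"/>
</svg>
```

(bCNC post)
(Date: synthetic)
G21
G90
G0 X173.7226 Y74.5167
M3 S822
G1 X84.7390 Y156.6800 F910
M5
G0 X373.2773 Y164.0640
M3 S822
G1 X350.9599 Y16.2315 F910
M5
G0 X88.9508 Y99.7721
M3 S544
G1 X180.3220 Y99.7721 F1799
G1 X180.3220 Y33.1247
G1 X88.9508 Y33.1247
G1 X88.9508 Y99.7721
M5
G0 X0.0000 Y0.0000

viewBox `0 0 379.8836 189.6088` with mm width/height → 1 unit = 1 mm. Flip: y_m = 189.6088 − y_svg.

**Shape 1** — `<line>` line segment, stroke `#ff8800` → cut (S822, F910). Machine vertices: (173.7226,74.5167) → (84.7390,156.6800). Open path.

**Shape 2** — `<path>` line segment, stroke `#ff8800` → cut (S822, F910). Machine vertices: (373.2773,164.0640) → (350.9599,16.2315). Open path.

**Shape 3** — `<rect>` rectangle, stroke `#0000ff` → score (S544, F1799). Machine vertices: (88.9508,99.7721) → (180.3220,99.7721) → (180.3220,33.1247) → (88.9508,33.1247) → (88.9508,99.7721). Closed: final G1 returns to the first vertex.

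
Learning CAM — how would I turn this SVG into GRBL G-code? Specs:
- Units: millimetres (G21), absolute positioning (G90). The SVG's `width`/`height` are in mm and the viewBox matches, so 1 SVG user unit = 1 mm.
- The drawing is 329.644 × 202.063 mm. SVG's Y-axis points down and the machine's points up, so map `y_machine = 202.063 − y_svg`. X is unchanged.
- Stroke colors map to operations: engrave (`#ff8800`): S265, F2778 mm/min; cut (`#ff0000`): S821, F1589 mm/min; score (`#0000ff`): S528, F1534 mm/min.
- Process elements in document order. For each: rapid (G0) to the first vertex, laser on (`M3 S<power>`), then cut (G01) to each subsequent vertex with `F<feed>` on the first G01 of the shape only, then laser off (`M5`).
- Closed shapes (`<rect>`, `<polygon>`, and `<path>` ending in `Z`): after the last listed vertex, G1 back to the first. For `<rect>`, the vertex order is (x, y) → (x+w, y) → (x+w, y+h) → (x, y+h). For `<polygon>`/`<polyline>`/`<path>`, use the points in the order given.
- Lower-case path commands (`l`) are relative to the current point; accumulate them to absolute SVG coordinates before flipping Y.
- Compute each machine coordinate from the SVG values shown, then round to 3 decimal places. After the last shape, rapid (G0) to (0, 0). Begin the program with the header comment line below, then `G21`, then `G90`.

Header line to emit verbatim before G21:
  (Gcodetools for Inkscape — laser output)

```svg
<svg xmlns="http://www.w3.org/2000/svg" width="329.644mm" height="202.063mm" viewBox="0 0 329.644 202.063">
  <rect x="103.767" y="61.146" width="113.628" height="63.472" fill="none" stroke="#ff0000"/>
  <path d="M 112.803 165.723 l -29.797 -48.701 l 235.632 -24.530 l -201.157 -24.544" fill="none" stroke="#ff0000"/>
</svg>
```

1 u = 1 mm; y_m = 202.063 − y.

[1] `<rect>` rectangle, #ff0000→cut S821 F1589: (103.767,140.917) → (217.395,140.917) → (217.395,77.445) → (103.767,77.445) → (103.767,140.917) (closed)

[2] `<path>` open polyline, #ff0000→cut S821 F1589: (112.803,36.340) → (83.006,85.041) → (318.638,109.571) → (117.481,134.115)

(Gcodetools for Inkscape — laser output)
G21
G90
G0 X103.767 Y140.917
M3 S821
G01 X217.395 Y140.917 F1589
G01 X217.395 Y77.445
G01 X103.767 Y77.445
G01 X103.767 Y140.917
M5
G0 X112.803 Y36.340
M3 S821
G01 X83.006 Y85.041 F1589
G01 X318.638 Y109.571
G01 X117.481 Y134.115
M5
G0 X0.000 Y0.000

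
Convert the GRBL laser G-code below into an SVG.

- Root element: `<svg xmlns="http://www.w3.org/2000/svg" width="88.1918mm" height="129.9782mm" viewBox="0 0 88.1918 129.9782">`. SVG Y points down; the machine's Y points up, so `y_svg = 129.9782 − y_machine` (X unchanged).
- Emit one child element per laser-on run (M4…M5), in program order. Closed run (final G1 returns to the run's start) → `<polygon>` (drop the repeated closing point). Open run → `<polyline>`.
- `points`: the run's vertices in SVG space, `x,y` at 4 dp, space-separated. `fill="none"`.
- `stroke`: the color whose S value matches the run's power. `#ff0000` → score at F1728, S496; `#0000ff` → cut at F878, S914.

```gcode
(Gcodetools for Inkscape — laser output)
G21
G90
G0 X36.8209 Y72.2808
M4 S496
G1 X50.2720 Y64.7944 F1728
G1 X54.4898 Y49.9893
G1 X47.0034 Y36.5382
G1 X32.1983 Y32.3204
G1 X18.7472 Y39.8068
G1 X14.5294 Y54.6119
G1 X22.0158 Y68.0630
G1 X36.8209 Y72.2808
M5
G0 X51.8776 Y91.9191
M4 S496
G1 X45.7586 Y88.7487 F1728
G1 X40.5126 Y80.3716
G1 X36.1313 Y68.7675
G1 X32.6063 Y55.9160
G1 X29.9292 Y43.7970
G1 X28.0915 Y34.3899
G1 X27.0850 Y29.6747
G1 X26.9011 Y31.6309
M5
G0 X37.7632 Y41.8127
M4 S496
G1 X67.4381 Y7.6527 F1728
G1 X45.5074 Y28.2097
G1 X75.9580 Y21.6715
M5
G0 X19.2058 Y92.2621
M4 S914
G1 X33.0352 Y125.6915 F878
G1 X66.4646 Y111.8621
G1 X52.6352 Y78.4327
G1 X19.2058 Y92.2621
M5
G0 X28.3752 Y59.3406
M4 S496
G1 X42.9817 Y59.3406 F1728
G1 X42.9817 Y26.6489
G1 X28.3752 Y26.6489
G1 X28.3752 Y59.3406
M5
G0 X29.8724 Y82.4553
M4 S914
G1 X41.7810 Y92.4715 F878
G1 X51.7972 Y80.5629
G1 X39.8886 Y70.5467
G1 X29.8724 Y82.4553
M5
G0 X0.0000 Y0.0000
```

y_svg = 129.9782 − y_m.

[1] S496→`#ff0000` (score); closed run; points: 36.8209,57.6974 50.2720,65.1838 54.4898,79.9889 47.0034,93.4400 32.1983,97.6578 18.7472,90.1714 14.5294,75.3663 22.0158,61.9152

[2] S496→`#ff0000` (score); open run; points: 51.8776,38.0591 45.7586,41.2295 40.5126,49.6066 36.1313,61.2107 32.6063,74.0622 29.9292,86.1812 28.0915,95.5883 27.0850,100.3035 26.9011,98.3473

[3] S496→`#ff0000` (score); open run; points: 37.7632,88.1655 67.4381,122.3255 45.5074,101.7685 75.9580,108.3067

[4] S914→`#0000ff` (cut); closed run; points: 19.2058,37.7161 33.0352,4.2867 66.4646,18.1161 52.6352,51.5455

[5] S496→`#ff0000` (score); closed run; points: 28.3752,70.6376 42.9817,70.6376 42.9817,103.3293 28.3752,103.3293

[6] S914→`#0000ff` (cut); closed run; points: 29.8724,47.5229 41.7810,37.5067 51.7972,49.4153 39.8886,59.4315

<svg xmlns="http://www.w3.org/2000/svg" width="88.1918mm" height="129.9782mm" viewBox="0 0 88.1918 129.9782">
  <polygon points="36.8209,57.6974 50.2720,65.1838 54.4898,79.9889 47.0034,93.4400 32.1983,97.6578 18.7472,90.1714 14.5294,75.3663 22.0158,61.9152" fill="none" stroke="#ff0000"/>
  <polyline points="51.8776,38.0591 45.7586,41.2295 40.5126,49.6066 36.1313,61.2107 32.6063,74.0622 29.9292,86.1812 28.0915,95.5883 27.0850,100.3035 26.9011,98.3473" fill="none" stroke="#ff0000"/>
  <polyline points="37.7632,88.1655 67.4381,122.3255 45.5074,101.7685 75.9580,108.3067" fill="none" stroke="#ff0000"/>
  <polygon points="19.2058,37.7161 33.0352,4.2867 66.4646,18.1161 52.6352,51.5455" fill="none" stroke="#0000ff"/>
  <polygon points="28.3752,70.6376 42.9817,70.6376 42.9817,103.3293 28.3752,103.3293" fill="none" stroke="#ff0000"/>
  <polygon points="29.8724,47.5229 41.7810,37.5067 51.7972,49.4153 39.8886,59.4315" fill="none" stroke="#0000ff"/>
</svg>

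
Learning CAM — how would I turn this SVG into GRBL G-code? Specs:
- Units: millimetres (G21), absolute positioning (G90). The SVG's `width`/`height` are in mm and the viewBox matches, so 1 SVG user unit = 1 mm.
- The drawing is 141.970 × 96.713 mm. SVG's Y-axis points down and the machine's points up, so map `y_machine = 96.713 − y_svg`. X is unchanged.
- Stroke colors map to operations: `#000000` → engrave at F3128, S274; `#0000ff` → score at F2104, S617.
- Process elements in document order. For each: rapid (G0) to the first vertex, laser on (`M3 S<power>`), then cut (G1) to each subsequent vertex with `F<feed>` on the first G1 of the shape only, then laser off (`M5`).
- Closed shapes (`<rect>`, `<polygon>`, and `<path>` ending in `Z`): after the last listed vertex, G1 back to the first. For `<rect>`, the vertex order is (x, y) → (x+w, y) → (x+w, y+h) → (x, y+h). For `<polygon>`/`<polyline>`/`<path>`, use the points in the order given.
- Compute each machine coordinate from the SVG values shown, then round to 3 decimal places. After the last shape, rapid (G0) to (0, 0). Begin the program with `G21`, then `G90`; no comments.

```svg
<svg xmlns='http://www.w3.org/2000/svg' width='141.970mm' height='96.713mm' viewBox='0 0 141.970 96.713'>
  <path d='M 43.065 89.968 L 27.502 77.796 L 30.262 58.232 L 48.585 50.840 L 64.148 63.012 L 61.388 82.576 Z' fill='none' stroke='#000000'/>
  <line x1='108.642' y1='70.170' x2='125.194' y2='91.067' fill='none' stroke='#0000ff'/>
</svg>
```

G21
G90
G0 X43.065 Y6.745
M3 S274
G1 X27.502 Y18.917 F3128
G1 X30.262 Y38.481
G1 X48.585 Y45.873
G1 X64.148 Y33.701
G1 X61.388 Y14.137
G1 X43.065 Y6.745
M5
G0 X108.642 Y26.543
M3 S617
G1 X125.194 Y5.646 F2104
M5
G0 X0.000 Y0.000

Since the viewBox matches the mm dimensions, user units are millimetres directly. The only transform is the Y-flip y_m = 96.713 − y_svg.

Shape 1 is a regular polygon drawn with `<path>`. Its stroke #000000 means engrave at S274, F3128. After flipping Y the toolpath is (43.065,6.745) → (27.502,18.917) → (30.262,38.481) → (48.585,45.873) → (64.148,33.701) → (61.388,14.137) → (43.065,6.745), returning to the start.

Shape 2 is a line segment drawn with `<line>`. Its stroke #0000ff means score at S617, F2104. After flipping Y the toolpath is (108.642,26.543) → (125.194,5.646).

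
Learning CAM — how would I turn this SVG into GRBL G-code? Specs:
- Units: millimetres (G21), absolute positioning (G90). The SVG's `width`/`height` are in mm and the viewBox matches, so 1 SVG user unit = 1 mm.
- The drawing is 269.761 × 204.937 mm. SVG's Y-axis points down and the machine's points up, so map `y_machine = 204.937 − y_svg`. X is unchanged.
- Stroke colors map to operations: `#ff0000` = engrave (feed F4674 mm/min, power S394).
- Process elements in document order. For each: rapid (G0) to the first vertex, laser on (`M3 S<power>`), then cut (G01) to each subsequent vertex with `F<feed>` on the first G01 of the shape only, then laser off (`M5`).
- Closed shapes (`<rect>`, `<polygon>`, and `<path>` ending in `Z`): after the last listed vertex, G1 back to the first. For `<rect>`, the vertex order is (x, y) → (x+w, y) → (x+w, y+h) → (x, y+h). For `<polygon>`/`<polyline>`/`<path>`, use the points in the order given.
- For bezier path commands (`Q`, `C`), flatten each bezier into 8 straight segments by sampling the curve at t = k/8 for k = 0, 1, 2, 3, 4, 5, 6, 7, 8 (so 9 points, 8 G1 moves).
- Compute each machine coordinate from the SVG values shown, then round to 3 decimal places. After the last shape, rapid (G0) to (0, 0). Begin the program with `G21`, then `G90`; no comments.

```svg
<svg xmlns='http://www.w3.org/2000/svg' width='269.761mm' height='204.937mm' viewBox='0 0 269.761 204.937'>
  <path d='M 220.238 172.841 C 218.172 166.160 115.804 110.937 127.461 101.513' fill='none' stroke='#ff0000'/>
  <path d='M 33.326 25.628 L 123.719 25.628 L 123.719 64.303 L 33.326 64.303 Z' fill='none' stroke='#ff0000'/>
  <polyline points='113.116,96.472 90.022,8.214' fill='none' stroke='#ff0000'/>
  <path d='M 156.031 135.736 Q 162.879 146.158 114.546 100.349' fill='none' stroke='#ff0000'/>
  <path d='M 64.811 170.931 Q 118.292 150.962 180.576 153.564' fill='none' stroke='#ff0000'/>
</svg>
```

1 u = 1 mm; y_m = 204.937 − y.

[1] `<path>` cubic bezier, #ff0000→engrave S394 F4674: (220.238,32.096) → (215.180,36.693) → (203.231,44.734) → (186.901,55.116) → (168.703,66.731) → (151.149,78.476) → (136.749,89.243) → (128.016,97.927) → (127.461,103.424)

[2] `<path>` rectangle, #ff0000→engrave S394 F4674: (33.326,179.309) → (123.719,179.309) → (123.719,140.634) → (33.326,140.634) → (33.326,179.309) (closed)

[3] `<polyline>` line segment, #ff0000→engrave S394 F4674: (113.116,108.465) → (90.022,196.723)

[4] `<path>` quadratic bezier, #ff0000→engrave S394 F4674: (156.031,69.201) → (156.881,67.474) → (156.006,67.504) → (153.407,69.292) → (149.084,72.837) → (143.036,78.139) → (135.264,85.198) → (125.767,94.014) → (114.546,104.588)

[5] `<path>` quadratic bezier, #ff0000→engrave S394 F4674: (64.811,34.006) → (78.319,38.646) → (92.102,42.580) → (106.160,45.809) → (120.493,48.332) → (135.101,50.150) → (149.984,51.263) → (165.143,51.671) → (180.576,51.373)

G21
G90
G0 X220.238 Y32.096
M3 S394
G01 X215.180 Y36.693 F4674
G01 X203.231 Y44.734
G01 X186.901 Y55.116
G01 X168.703 Y66.731
G01 X151.149 Y78.476
G01 X136.749 Y89.243
G01 X128.016 Y97.927
G01 X127.461 Y103.424
M5
G0 X33.326 Y179.309
M3 S394
G01 X123.719 Y179.309 F4674
G01 X123.719 Y140.634
G01 X33.326 Y140.634
G01 X33.326 Y179.309
M5
G0 X113.116 Y108.465
M3 S394
G01 X90.022 Y196.723 F4674
M5
G0 X156.031 Y69.201
M3 S394
G01 X156.881 Y67.474 F4674
G01 X156.006 Y67.504
G01 X153.407 Y69.292
G01 X149.084 Y72.837
G01 X143.036 Y78.139
G01 X135.264 Y85.198
G01 X125.767 Y94.014
G01 X114.546 Y104.588
M5
G0 X64.811 Y34.006
M3 S394
G01 X78.319 Y38.646 F4674
G01 X92.102 Y42.580
G01 X106.160 Y45.809
G01 X120.493 Y48.332
G01 X135.101 Y50.150
G01 X149.984 Y51.263
G01 X165.143 Y51.671
G01 X180.576 Y51.373
M5
G0 X0.000 Y0.000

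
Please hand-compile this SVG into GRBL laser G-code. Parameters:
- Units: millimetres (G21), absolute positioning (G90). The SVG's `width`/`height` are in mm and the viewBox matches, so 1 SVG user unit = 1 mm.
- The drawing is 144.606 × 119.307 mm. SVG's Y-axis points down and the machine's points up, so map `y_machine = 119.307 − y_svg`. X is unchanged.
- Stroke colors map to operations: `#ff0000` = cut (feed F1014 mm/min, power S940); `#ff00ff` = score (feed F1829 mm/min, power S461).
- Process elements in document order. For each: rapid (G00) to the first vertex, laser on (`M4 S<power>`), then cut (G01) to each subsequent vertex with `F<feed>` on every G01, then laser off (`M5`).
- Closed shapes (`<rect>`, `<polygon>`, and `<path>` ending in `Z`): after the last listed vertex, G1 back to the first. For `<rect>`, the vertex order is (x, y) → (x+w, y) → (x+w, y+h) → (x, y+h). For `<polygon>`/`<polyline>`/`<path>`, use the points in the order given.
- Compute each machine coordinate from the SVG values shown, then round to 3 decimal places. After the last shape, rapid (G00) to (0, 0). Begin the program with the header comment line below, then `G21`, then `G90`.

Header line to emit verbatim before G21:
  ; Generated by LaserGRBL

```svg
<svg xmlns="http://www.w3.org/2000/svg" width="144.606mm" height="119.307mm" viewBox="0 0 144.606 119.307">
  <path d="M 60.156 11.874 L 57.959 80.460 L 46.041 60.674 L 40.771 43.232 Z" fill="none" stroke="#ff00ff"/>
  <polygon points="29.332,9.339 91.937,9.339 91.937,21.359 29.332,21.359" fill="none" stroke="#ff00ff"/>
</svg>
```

1 u = 1 mm; y_m = 119.307 − y.

[1] `<path>` closed polygon, #ff00ff→score S461 F1829: (60.156,107.433) → (57.959,38.847) → (46.041,58.633) → (40.771,76.075) → (60.156,107.433) (closed)

[2] `<polygon>` rectangle, #ff00ff→score S461 F1829: (29.332,109.968) → (91.937,109.968) → (91.937,97.948) → (29.332,97.948) → (29.332,109.968) (closed)

; Generated by LaserGRBL
G21
G90
G00 X60.156 Y107.433
M4 S461
G01 X57.959 Y38.847 F1829
G01 X46.041 Y58.633 F1829
G01 X40.771 Y76.075 F1829
G01 X60.156 Y107.433 F1829
M5
G00 X29.332 Y109.968
M4 S461
G01 X91.937 Y109.968 F1829
G01 X91.937 Y97.948 F1829
G01 X29.332 Y97.948 F1829
G01 X29.332 Y109.968 F1829
M5
G00 X0.000 Y0.000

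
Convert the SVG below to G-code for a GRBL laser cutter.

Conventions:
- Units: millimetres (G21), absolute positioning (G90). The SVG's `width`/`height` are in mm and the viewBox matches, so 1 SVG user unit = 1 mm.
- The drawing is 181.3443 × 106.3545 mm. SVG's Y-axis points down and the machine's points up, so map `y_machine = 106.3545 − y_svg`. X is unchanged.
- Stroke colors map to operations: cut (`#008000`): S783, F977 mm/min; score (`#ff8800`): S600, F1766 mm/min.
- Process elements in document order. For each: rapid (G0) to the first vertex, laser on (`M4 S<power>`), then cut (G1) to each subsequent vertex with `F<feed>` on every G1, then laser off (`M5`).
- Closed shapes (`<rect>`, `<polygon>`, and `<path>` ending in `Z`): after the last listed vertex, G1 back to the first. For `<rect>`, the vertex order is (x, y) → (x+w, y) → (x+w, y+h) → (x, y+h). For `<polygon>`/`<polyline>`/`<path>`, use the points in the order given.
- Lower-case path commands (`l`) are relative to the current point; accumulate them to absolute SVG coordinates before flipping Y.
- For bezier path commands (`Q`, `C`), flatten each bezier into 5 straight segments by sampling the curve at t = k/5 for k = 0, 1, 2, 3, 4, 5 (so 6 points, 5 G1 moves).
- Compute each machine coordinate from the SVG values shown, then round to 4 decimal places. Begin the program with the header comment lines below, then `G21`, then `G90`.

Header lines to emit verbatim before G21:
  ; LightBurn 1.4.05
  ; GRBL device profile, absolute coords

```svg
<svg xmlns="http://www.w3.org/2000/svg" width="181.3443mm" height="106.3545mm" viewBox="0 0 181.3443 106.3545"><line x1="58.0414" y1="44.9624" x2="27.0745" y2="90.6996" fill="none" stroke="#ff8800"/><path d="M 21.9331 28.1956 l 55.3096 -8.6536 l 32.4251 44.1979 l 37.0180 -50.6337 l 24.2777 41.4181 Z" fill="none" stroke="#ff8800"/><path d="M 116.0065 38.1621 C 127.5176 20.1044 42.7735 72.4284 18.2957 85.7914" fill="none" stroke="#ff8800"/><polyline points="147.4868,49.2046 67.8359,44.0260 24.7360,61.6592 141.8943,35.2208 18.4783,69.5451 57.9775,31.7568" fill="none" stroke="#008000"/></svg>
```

; LightBurn 1.4.05
; GRBL device profile, absolute coords
G21
G90
G0 X58.0414 Y61.3921
M4 S600
G1 X27.0745 Y15.6549 F1766
M5
G0 X21.9331 Y78.1589
M4 S600
G1 X77.2427 Y86.8125 F1766
G1 X109.6678 Y42.6146 F1766
G1 X146.6858 Y93.2483 F1766
G1 X170.9635 Y51.8302 F1766
G1 X21.9331 Y78.1589 F1766
M5
G0 X116.0065 Y68.1924
M4 S600
G1 X112.6147 Y71.4560 F1766
G1 X93.6347 Y63.0764 F1766
G1 X66.5795 Y48.3020 F1766
G1 X38.9622 Y32.3815 F1766
G1 X18.2957 Y20.5631 F1766
M5
G0 X147.4868 Y57.1499
M4 S783
G1 X67.8359 Y62.3285 F977
G1 X24.7360 Y44.6953 F977
G1 X141.8943 Y71.1337 F977
G1 X18.4783 Y36.8094 F977
G1 X57.9775 Y74.5977 F977
M5

1 u = 1 mm; y_m = 106.3545 − y.

[1] `<line>` line segment, #ff8800→score S600 F1766: (58.0414,61.3921) → (27.0745,15.6549)

[2] `<path>` closed polygon, #ff8800→score S600 F1766: (21.9331,78.1589) → (77.2427,86.8125) → (109.6678,42.6146) → (146.6858,93.2483) → (170.9635,51.8302) → (21.9331,78.1589) (closed)

[3] `<path>` cubic bezier, #ff8800→score S600 F1766: (116.0065,68.1924) → (112.6147,71.4560) → (93.6347,63.0764) → (66.5795,48.3020) → (38.9622,32.3815) → (18.2957,20.5631)

[4] `<polyline>` open polyline, #008000→cut S783 F977: (147.4868,57.1499) → (67.8359,62.3285) → (24.7360,44.6953) → (141.8943,71.1337) → (18.4783,36.8094) → (57.9775,74.5977)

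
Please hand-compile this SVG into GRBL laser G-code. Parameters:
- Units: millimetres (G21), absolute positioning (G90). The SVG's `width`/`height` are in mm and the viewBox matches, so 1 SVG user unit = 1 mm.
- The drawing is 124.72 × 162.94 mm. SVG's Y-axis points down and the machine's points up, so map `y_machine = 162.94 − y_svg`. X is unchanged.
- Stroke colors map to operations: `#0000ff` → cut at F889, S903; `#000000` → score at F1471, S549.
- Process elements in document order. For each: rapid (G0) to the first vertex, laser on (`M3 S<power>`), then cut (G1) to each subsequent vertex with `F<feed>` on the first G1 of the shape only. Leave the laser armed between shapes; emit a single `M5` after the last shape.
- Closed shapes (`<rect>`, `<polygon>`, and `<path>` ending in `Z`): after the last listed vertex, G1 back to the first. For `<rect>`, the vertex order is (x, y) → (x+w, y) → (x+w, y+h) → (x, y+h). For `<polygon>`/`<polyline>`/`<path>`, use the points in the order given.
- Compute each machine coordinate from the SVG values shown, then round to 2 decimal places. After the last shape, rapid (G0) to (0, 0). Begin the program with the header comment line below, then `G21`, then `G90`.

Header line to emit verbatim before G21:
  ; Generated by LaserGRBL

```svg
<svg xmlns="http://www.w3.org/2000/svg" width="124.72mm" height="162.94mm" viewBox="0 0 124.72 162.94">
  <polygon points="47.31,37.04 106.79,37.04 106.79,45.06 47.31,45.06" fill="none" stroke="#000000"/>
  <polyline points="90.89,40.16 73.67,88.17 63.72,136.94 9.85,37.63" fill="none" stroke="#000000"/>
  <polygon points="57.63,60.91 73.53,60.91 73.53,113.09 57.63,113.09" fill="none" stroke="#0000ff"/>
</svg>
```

; Generated by LaserGRBL
G21
G90
G0 X47.31 Y125.90
M3 S549
G1 X106.79 Y125.90 F1471
G1 X106.79 Y117.88
G1 X47.31 Y117.88
G1 X47.31 Y125.90
G0 X90.89 Y122.78
M3 S549
G1 X73.67 Y74.77 F1471
G1 X63.72 Y26.00
G1 X9.85 Y125.31
G0 X57.63 Y102.03
M3 S903
G1 X73.53 Y102.03 F889
G1 X73.53 Y49.85
G1 X57.63 Y49.85
G1 X57.63 Y102.03
M5
G0 X0.00 Y0.00

Since the viewBox matches the mm dimensions, user units are millimetres directly. The only transform is the Y-flip y_m = 162.94 − y_svg.

Shape 1 is a rectangle drawn with `<polygon>`. Its stroke #000000 means score at S549, F1471. After flipping Y the toolpath is (47.31,125.90) → (106.79,125.90) → (106.79,117.88) → (47.31,117.88) → (47.31,125.90), returning to the start.

Shape 2 is a open polyline drawn with `<polyline>`. Its stroke #000000 means score at S549, F1471. After flipping Y the toolpath is (90.89,122.78) → (73.67,74.77) → (63.72,26.00) → (9.85,125.31).

Shape 3 is a rectangle drawn with `<polygon>`. Its stroke #0000ff means cut at S903, F889. After flipping Y the toolpath is (57.63,102.03) → (73.53,102.03) → (73.53,49.85) → (57.63,49.85) → (57.63,102.03), returning to the start.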